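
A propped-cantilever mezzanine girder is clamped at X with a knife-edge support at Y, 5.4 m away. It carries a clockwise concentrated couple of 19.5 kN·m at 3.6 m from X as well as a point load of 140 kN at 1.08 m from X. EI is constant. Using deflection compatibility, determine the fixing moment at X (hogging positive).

M_X = 102.4 kN·m

Choose R_Y as the redundant. The primary structure is the cantilever fixed at X.
Deflection at Y on the released cantilever, summing each load's contribution:
  clockwise couple 19.5 at a = 3.6: M₀a(2L − a)/(2EI) = 252.7/EI
  point load 140 at a = 1.08: Pa²(3L − a)/(6EI) = 411.5/EI
  δ_0 = 664.2/EI
Flexibility coefficient — unit upward force at Y: δ_{YY} = L³/(3EI) = 52.49/EI.
Compatibility at Y: δ_0 − R_Y·δ_{YY} = 0, so R_Y = 664.2/52.49 = 12.65 kN.
Moment equilibrium about X: M_X = Σ(load moments about X) − R_Y·L = 170.7 − 12.65×5.4 = 102.4 kN·m.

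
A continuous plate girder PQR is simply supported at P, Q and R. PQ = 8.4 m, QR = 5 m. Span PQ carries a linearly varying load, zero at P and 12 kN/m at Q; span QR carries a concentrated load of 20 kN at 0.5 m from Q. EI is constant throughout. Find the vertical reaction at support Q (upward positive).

Release continuity at Q by inserting a hinge; the redundant is the internal moment M_Q. The primary structure is two simply-supported spans PQ and QR.
End slopes at the hinge Q, treating each span as simply supported:
  span PQ: triangular load, peak 12: w₀L³/(45EI) = 158.1/EI
  span QR: point load 20 at a = 0.5: Pab(L + b)/(6LEI) = 14.25/EI
  relative rotation θ_0 = (158.1 + 14.25)/EI = 172.3/EI
A unit hogging moment at Q produces rotation L₁/(3EI) + L₂/(3EI) = 4.467/EI.
Compatibility: M_Q·(L₁+L₂)/(3EI) = θ_0, giving M_Q = 38.58 kN·m (hogging).
Span PQ, ΣM about P with M_Q applied at Q: R_Q^{PQ}·8.4 = 282.2 + 38.58, so R_Q^{PQ} = 38.19 kN and R_P = 50.4 − 38.19 = 12.21 kN.
Span QR, ΣM about R: R_Q^{QR}·5 = 90 + 38.58, so R_Q^{QR} = 25.72 kN and R_R = 20 − 25.72 = -5.715 kN.
R_Q = 38.19 + 25.72 = 63.91 kN.

R_Q = 63.91 kN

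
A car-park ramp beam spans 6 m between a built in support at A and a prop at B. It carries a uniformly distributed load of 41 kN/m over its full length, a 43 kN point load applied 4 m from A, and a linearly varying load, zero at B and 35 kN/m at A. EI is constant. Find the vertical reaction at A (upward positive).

R_A = 258.5 kN

Choose R_B as the redundant. The primary structure is the cantilever fixed at A.
Downward deflection at the released point B due to the loads:
  UDL 41: wL⁴/(8EI) = 6642/EI
  point load 43 at a = 4: Pa²(3L − a)/(6EI) = 1605/EI
  triangular load, peak 35 at the fixed end: w₀L⁴/(30EI) = 1512/EI
  δ_0 = 9759/EI
Flexibility coefficient — unit upward force at B: δ_{BB} = L³/(3EI) = 72/EI.
Compatibility at B: δ_0 − R_B·δ_{BB} = 0, so R_B = 9759/72 = 135.5 kN.
Vertical equilibrium: R_A = ΣP − R_B = 394 − 135.5 = 258.5 kN.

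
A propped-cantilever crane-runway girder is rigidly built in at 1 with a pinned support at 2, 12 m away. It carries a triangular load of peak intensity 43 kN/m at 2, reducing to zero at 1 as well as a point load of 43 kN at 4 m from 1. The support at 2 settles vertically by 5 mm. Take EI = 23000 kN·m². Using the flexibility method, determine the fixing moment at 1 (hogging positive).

Choose R_2 as the redundant. The primary structure is the cantilever fixed at 1.
Free-end deflection of the primary structure under the applied loading (downward +):
  triangular load, peak 43 at the free end: 11w₀L⁴/(120EI) = 81734/EI
  point load 43 at a = 4: Pa²(3L − a)/(6EI) = 3669/EI
  δ_0 = 85404/EI
Tip deflection under a unit load at 2: L³/(3EI) = 576/EI.
With EI = 23000 kN·m²: δ_0 = 3.7132 m and δ_{22} = 0.025043 m/kN.
Compatibility — the beam at 2 must follow the support down by 0.005 m: δ_0 − R_2·δ_{22} = 0.005, so R_2 = (3.7132 − 0.005)/0.025043 = 148.1 kN.
Moment equilibrium about 1: M_1 = Σ(load moments about 1) − R_2·L = 2236 − 148.1×12 = 459.2 kN·m.

M_1 = 459.2 kN·m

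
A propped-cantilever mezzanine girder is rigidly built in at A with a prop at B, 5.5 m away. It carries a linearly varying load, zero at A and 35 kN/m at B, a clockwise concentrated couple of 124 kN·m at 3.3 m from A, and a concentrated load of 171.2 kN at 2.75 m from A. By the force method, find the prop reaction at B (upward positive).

R_B = 134.8 kN

Release the roller at B. Primary structure: cantilever fixed at A.
Free-end deflection of the primary structure under the applied loading (downward +):
  triangular load, peak 35 at the free end: 11w₀L⁴/(120EI) = 2936/EI
  clockwise couple 124 at a = 3.3: M₀a(2L − a)/(2EI) = 1575/EI
  point load 171.2 at a = 2.75: Pa²(3L − a)/(6EI) = 2967/EI
  δ_0 = 7478/EI
Flexibility coefficient — unit upward force at B: δ_{BB} = L³/(3EI) = 55.46/EI.
The prop prevents deflection at B: R_B = δ_0/δ_{BB} = 7478/55.46 = 134.8 kN.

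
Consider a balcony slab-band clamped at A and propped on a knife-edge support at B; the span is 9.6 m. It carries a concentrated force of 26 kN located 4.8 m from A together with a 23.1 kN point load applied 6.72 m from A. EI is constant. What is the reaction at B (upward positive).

Choose R_B as the redundant. The primary structure is the cantilever fixed at A.
Primary-structure tip deflection at B by superposition:
  point load 26 at a = 4.8: Pa²(3L − a)/(6EI) = 2396/EI
  point load 23.1 at a = 6.72: Pa²(3L − a)/(6EI) = 3839/EI
  δ_0 = 6235/EI
Tip deflection under a unit load at B: L³/(3EI) = 294.9/EI.
Compatibility at B: δ_0 − R_B·δ_{BB} = 0, so R_B = 6235/294.9 = 21.14 kN.

R_B = 21.14 kN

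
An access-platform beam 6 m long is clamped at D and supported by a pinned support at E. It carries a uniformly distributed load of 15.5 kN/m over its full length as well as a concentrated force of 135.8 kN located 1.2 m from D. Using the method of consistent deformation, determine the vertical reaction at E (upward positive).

Release the roller at E. Primary structure: cantilever fixed at D.
Free-end deflection of the primary structure under the applied loading (downward +):
  UDL 15.5: wL⁴/(8EI) = 2511/EI
  point load 135.8 at a = 1.2: Pa²(3L − a)/(6EI) = 547.5/EI
  δ_0 = 3059/EI
Flexibility coefficient — unit upward force at E: δ_{EE} = L³/(3EI) = 72/EI.
The prop prevents deflection at E: R_E = δ_0/δ_{EE} = 3059/72 = 42.48 kN.

R_E = 42.48 kN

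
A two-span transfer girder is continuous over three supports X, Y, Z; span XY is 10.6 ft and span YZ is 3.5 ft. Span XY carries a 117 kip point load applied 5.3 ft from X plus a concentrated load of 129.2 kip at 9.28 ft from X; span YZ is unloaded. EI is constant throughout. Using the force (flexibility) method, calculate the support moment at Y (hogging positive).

Release continuity at Y by inserting a hinge; the redundant is the internal moment M_Y. The primary structure is two simply-supported spans XY and YZ.
End slopes at the hinge Y, treating each span as simply supported:
  span XY: point load 117 at a = 5.3: Pab(L + a)/(6LEI) = 821.6/EI
  span XY: point load 129.2 at a = 9.28: Pab(L + a)/(6LEI) = 494.7/EI
  relative rotation θ_0 = (1316 + 0)/EI = 1316/EI
A unit hogging moment at Y produces rotation L₁/(3EI) + L₂/(3EI) = 4.7/EI.
Compatibility: M_Y·(L₁+L₂)/(3EI) = θ_0, giving M_Y = 280.1 kip·ft (hogging).

M_Y = 280.1 kip·ft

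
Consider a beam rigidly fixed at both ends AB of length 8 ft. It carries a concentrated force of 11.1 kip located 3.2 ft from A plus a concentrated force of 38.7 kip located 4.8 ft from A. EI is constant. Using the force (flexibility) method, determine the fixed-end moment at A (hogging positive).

M_A = 42.51 kip·ft

Release both end moments; the primary structure is a simply-supported span AB with redundants M_A and M_B.
On the primary (simply-supported) span, the end slopes from the loading are:
  at A: point load 11.1 at a = 3.2: Pab(L + b)/(6LEI) = 45.47/EI
  at B: point load 11.1 at a = 3.2: Pab(L + a)/(6LEI) = 39.78/EI
  at A: point load 38.7 at a = 4.8: Pab(L + b)/(6LEI) = 138.7/EI
  at B: point load 38.7 at a = 4.8: Pab(L + a)/(6LEI) = 158.5/EI
  θ_A0 = 184.2/EI,  θ_B0 = 198.3/EI
Flexibility coefficients: a unit moment at one end gives L/(3EI) there and L/(6EI) at the far end, so f₁₁ = f₂₂ = 2.667/EI and f₁₂ = f₂₁ = 1.333/EI.
Compatibility — zero rotation at each built-in end:
  2.667 M_A + 1.333 M_B = 184.2
  1.333 M_A + 2.667 M_B = 198.3
Solving the pair gives M_A = 42.51 kip·ft and M_B = 53.11 kip·ft (hogging).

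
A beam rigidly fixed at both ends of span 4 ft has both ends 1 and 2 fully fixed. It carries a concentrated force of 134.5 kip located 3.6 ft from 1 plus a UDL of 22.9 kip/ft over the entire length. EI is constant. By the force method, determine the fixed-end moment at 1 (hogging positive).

M_1 = 35.38 kip·ft

Take the two fixed-end moments M_1, M_2 as redundants; the released structure is the simple span 12.
End rotations of the released simple span under the applied load (×1/EI):
  at 1: point load 134.5 at a = 3.6: Pab(L + b)/(6LEI) = 35.51/EI
  at 2: point load 134.5 at a = 3.6: Pab(L + a)/(6LEI) = 61.33/EI
  at 1: UDL 22.9: wL³/(24EI) = 61.07/EI
  at 2: UDL 22.9: wL³/(24EI) = 61.07/EI
  θ_10 = 96.57/EI,  θ_20 = 122.4/EI
Flexibility coefficients: a unit moment at one end gives L/(3EI) there and L/(6EI) at the far end, so f₁₁ = f₂₂ = 1.333/EI and f₁₂ = f₂₁ = 0.6667/EI.
Compatibility — zero rotation at each built-in end:
  1.333 M_1 + 0.6667 M_2 = 96.57
  0.6667 M_1 + 1.333 M_2 = 122.4
Solving the pair gives M_1 = 35.38 kip·ft and M_2 = 74.11 kip·ft (hogging).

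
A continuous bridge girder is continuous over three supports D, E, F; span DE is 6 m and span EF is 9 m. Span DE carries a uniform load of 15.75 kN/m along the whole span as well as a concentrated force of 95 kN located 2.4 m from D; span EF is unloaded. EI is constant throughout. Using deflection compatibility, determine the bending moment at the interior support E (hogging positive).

M_E = 66.65 kN·m

Take M_E as the redundant. Released structure: two simple spans DE and EF with a hinge at E.
Rotations at E on the released spans (each span's end-slope, ×1/EI):
  span DE: UDL 15.75: wL³/(24EI) = 141.8/EI
  span DE: point load 95 at a = 2.4: Pab(L + a)/(6LEI) = 191.5/EI
  relative rotation θ_0 = (333.3 + 0)/EI = 333.3/EI
A unit hogging moment at E produces rotation L₁/(3EI) + L₂/(3EI) = 5/EI.
Compatibility: M_E·(L₁+L₂)/(3EI) = θ_0, giving M_E = 66.65 kN·m (hogging).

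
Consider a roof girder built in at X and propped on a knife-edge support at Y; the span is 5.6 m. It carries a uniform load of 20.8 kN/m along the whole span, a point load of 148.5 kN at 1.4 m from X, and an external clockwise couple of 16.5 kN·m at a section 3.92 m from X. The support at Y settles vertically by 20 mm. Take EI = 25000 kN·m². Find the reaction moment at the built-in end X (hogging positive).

M_X = 259.8 kN·m

Remove the prop at Y; the released (primary) structure is a cantilever built in at X.
Deflection at Y on the released cantilever, summing each load's contribution:
  UDL 20.8: wL⁴/(8EI) = 2557/EI
  point load 148.5 at a = 1.4: Pa²(3L − a)/(6EI) = 747.1/EI
  clockwise couple 16.5 at a = 3.92: M₀a(2L − a)/(2EI) = 235.4/EI
  δ_0 = 3539/EI
Flexibility coefficient — unit upward force at Y: δ_{YY} = L³/(3EI) = 58.54/EI.
With EI = 25000 kN·m²: δ_0 = 0.14158 m and δ_{YY} = 0.002342 m/kN.
Compatibility — the beam at Y must follow the support down by 0.02 m: δ_0 − R_Y·δ_{YY} = 0.02, so R_Y = (0.14158 − 0.02)/0.002342 = 51.92 kN.
Moment equilibrium about X: M_X = Σ(load moments about X) − R_Y·L = 550.5 − 51.92×5.6 = 259.8 kN·m.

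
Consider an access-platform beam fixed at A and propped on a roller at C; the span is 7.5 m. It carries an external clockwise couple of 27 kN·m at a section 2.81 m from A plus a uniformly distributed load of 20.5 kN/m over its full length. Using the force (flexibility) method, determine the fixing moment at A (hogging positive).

M_A = 146.5 kN·m

Choose R_C as the redundant. The primary structure is the cantilever fixed at A.
Deflection at C on the released cantilever, summing each load's contribution:
  clockwise couple 27 at a = 2.81: M₀a(2L − a)/(2EI) = 462.4/EI
  UDL 20.5: wL⁴/(8EI) = 8108/EI
  δ_0 = 8570/EI
Tip deflection under a unit load at C: L³/(3EI) = 140.6/EI.
The prop prevents deflection at C: R_C = δ_0/δ_{CC} = 8570/140.6 = 60.94 kN.
Moment equilibrium about A: M_A = Σ(load moments about A) − R_C·L = 603.6 − 60.94×7.5 = 146.5 kN·m.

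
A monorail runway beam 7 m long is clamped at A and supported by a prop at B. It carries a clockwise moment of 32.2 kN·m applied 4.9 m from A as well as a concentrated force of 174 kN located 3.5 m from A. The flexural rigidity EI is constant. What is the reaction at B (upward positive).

Remove the prop at B; the released (primary) structure is a cantilever built in at A.
Deflection at B on the released cantilever, summing each load's contribution:
  clockwise couple 32.2 at a = 4.9: M₀a(2L − a)/(2EI) = 717.9/EI
  point load 174 at a = 3.5: Pa²(3L − a)/(6EI) = 6217/EI
  δ_0 = 6935/EI
Tip deflection under a unit load at B: L³/(3EI) = 114.3/EI.
The prop prevents deflection at B: R_B = δ_0/δ_{BB} = 6935/114.3 = 60.65 kN.

R_B = 60.65 kN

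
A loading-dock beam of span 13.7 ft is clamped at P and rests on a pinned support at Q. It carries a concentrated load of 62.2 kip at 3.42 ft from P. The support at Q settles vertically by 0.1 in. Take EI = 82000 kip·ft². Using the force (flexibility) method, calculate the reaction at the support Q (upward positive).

Choose R_Q as the redundant. The primary structure is the cantilever fixed at P.
Deflection at Q on the released cantilever, summing each load's contribution:
  point load 62.2 at a = 3.42: Pa²(3L − a)/(6EI) = 4569/EI
Tip deflection under a unit load at Q: L³/(3EI) = 857.1/EI.
With EI = 82000 kip·ft²: δ_0 = 0.055717 ft and δ_{QQ} = 0.010453 ft/kip.
Compatibility — the beam at Q must follow the support down by 0.008333 ft: δ_0 − R_Q·δ_{QQ} = 0.008333, so R_Q = (0.055717 − 0.008333)/0.010453 = 4.533 kip.

R_Q = 4.533 kip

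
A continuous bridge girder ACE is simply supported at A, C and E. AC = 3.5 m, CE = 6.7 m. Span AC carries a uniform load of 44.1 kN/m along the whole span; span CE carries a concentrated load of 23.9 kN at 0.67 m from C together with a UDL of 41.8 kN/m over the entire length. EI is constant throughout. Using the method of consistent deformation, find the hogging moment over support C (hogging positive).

Release continuity at C by inserting a hinge; the redundant is the internal moment M_C. The primary structure is two simply-supported spans AC and CE.
Rotations at C on the released spans (each span's end-slope, ×1/EI):
  span AC: UDL 44.1: wL³/(24EI) = 78.78/EI
  span CE: point load 23.9 at a = 0.67: Pab(L + b)/(6LEI) = 30.58/EI
  span CE: UDL 41.8: wL³/(24EI) = 523.8/EI
  relative rotation θ_0 = (78.78 + 554.4)/EI = 633.2/EI
A unit hogging moment at C produces rotation L₁/(3EI) + L₂/(3EI) = 3.4/EI.
Compatibility: M_C·(L₁+L₂)/(3EI) = θ_0, giving M_C = 186.2 kN·m (hogging).

M_C = 186.2 kN·m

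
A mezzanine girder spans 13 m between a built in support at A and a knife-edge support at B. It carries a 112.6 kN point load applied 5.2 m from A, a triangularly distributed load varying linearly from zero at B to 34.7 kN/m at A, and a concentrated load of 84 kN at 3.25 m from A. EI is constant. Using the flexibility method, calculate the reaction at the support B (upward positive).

Choose R_B as the redundant. The primary structure is the cantilever fixed at A.
Primary-structure tip deflection at B by superposition:
  point load 112.6 at a = 5.2: Pa²(3L − a)/(6EI) = 17152/EI
  triangular load, peak 34.7 at the fixed end: w₀L⁴/(30EI) = 33036/EI
  point load 84 at a = 3.25: Pa²(3L − a)/(6EI) = 5287/EI
  δ_0 = 55474/EI
Tip deflection under a unit load at B: L³/(3EI) = 732.3/EI.
Compatibility at B: δ_0 − R_B·δ_{BB} = 0, so R_B = 55474/732.3 = 75.75 kN.

R_B = 75.75 kN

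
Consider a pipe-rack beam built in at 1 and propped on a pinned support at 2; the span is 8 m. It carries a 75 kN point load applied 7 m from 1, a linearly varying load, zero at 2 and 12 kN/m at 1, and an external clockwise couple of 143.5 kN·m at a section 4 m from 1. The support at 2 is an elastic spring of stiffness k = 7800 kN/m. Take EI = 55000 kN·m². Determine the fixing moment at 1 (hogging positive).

M_1 = 98.99 kN·m

Remove the prop at 2; the released (primary) structure is a cantilever built in at 1.
Deflection at 2 on the released cantilever, summing each load's contribution:
  point load 75 at a = 7: Pa²(3L − a)/(6EI) = 10412/EI
  triangular load, peak 12 at the fixed end: w₀L⁴/(30EI) = 1638/EI
  clockwise couple 143.5 at a = 4: M₀a(2L − a)/(2EI) = 3444/EI
  δ_0 = 15495/EI
Flexibility coefficient — unit upward force at 2: δ_{22} = L³/(3EI) = 170.7/EI.
With EI = 55000 kN·m²: δ_0 = 0.28173 m and δ_{22} = 0.003103 m/kN.
Compatibility — the spring shortens by R_2/k under the reaction it provides: δ_0 − R_2·δ_{22} = R_2/k. With 1/k = 0.000128 m/kN, R_2 = δ_0 / (δ_{22} + 1/k) = 0.28173 / (0.003103 + 0.000128) = 87.19 kN.
Moment equilibrium about 1: M_1 = Σ(load moments about 1) − R_2·L = 796.5 − 87.19×8 = 98.99 kN·m.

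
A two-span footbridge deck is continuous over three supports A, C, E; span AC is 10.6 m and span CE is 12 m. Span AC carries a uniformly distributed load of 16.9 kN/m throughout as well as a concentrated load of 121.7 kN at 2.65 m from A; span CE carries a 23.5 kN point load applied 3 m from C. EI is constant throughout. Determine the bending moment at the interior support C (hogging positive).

Take M_C as the redundant. Released structure: two simple spans AC and CE with a hinge at C.
Discontinuity in slope at C on the released structure — sum the simple-span end rotations:
  span AC: UDL 16.9: wL³/(24EI) = 838.7/EI
  span AC: point load 121.7 at a = 2.65: Pab(L + a)/(6LEI) = 534.1/EI
  span CE: point load 23.5 at a = 3: Pab(L + b)/(6LEI) = 185.1/EI
  relative rotation θ_0 = (1373 + 185.1)/EI = 1558/EI
A unit hogging moment at C produces rotation L₁/(3EI) + L₂/(3EI) = 7.533/EI.
Slope continuity at C: θ_0 = M_C·7.533/EI, so M_C = 1558/7.533 = 206.8 kN·m (hogging).

M_C = 206.8 kN·m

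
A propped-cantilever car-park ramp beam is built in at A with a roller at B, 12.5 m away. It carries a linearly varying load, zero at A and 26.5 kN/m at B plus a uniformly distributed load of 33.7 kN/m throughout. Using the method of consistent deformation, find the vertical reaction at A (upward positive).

R_A = 337.8 kN

Choose R_B as the redundant. The primary structure is the cantilever fixed at A.
Free-end deflection of the primary structure under the applied loading (downward +):
  triangular load, peak 26.5 at the free end: 11w₀L⁴/(120EI) = 59306/EI
  UDL 33.7: wL⁴/(8EI) = 102844/EI
  δ_0 = 162150/EI
Flexibility coefficient — unit upward force at B: δ_{BB} = L³/(3EI) = 651/EI.
Compatibility at B: δ_0 − R_B·δ_{BB} = 0, so R_B = 162150/651 = 249.1 kN.
Vertical equilibrium: R_A = ΣP − R_B = 586.9 − 249.1 = 337.8 kN.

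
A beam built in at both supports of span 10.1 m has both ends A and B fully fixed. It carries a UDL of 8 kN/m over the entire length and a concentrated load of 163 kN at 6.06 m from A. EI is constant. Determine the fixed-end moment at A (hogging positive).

M_A = 226.1 kN·m

Release both end moments; the primary structure is a simply-supported span AB with redundants M_A and M_B.
End rotations of the released simple span under the applied load (×1/EI):
  at A: UDL 8: wL³/(24EI) = 343.4/EI
  at B: UDL 8: wL³/(24EI) = 343.4/EI
  at A: point load 163 at a = 6.06: Pab(L + b)/(6LEI) = 931.1/EI
  at B: point load 163 at a = 6.06: Pab(L + a)/(6LEI) = 1064/EI
  θ_A0 = 1275/EI,  θ_B0 = 1408/EI
Flexibility coefficients: a unit moment at one end gives L/(3EI) there and L/(6EI) at the far end, so f₁₁ = f₂₂ = 3.367/EI and f₁₂ = f₂₁ = 1.683/EI.
Compatibility — zero rotation at each built-in end:
  3.367 M_A + 1.683 M_B = 1275
  1.683 M_A + 3.367 M_B = 1408
Solving the pair gives M_A = 226.1 kN·m and M_B = 305.1 kN·m (hogging).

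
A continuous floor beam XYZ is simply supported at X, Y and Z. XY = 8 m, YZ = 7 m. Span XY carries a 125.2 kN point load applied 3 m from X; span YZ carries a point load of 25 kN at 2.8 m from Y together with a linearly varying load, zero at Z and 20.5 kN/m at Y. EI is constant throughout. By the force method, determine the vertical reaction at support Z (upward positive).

Take M_Y as the redundant. Released structure: two simple spans XY and YZ with a hinge at Y.
End slopes at the hinge Y, treating each span as simply supported:
  span XY: point load 125.2 at a = 3: Pab(L + a)/(6LEI) = 430.4/EI
  span YZ: point load 25 at a = 2.8: Pab(L + b)/(6LEI) = 78.4/EI
  span YZ: triangular load, peak 20.5: w₀L³/(45EI) = 156.3/EI
  relative rotation θ_0 = (430.4 + 234.7)/EI = 665/EI
A unit hogging moment at Y produces rotation L₁/(3EI) + L₂/(3EI) = 5/EI.
Compatibility: M_Y·(L₁+L₂)/(3EI) = θ_0, giving M_Y = 133 kN·m (hogging).
Span YZ, ΣM about Z: R_Y^{YZ}·7 = 439.8 + 133, so R_Y^{YZ} = 81.83 kN and R_Z = 96.75 − 81.83 = 14.92 kN.

R_Z = 14.92 kN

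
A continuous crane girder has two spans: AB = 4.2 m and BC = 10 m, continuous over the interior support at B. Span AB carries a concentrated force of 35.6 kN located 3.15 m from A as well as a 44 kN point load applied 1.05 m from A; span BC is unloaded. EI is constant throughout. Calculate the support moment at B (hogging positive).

M_B = 13.66 kN·m

Insert a hinge at B; M_B is the redundant, and each span becomes simply supported.
Discontinuity in slope at B on the released structure — sum the simple-span end rotations:
  span AB: point load 35.6 at a = 3.15: Pab(L + a)/(6LEI) = 34.34/EI
  span AB: point load 44 at a = 1.05: Pab(L + a)/(6LEI) = 30.32/EI
  relative rotation θ_0 = (64.66 + 0)/EI = 64.66/EI
A unit hogging moment at B produces rotation L₁/(3EI) + L₂/(3EI) = 4.733/EI.
Compatibility: M_B·(L₁+L₂)/(3EI) = θ_0, giving M_B = 13.66 kN·m (hogging).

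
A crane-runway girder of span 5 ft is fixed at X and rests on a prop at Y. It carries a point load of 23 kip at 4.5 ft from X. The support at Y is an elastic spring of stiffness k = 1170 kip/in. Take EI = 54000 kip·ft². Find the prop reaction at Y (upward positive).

R_Y = 17.91 kip

Choose R_Y as the redundant. The primary structure is the cantilever fixed at X.
Deflection at Y on the released cantilever, summing each load's contribution:
  point load 23 at a = 4.5: Pa²(3L − a)/(6EI) = 815.1/EI
Flexibility coefficient — unit upward force at Y: δ_{YY} = L³/(3EI) = 41.67/EI.
With EI = 54000 kip·ft²: δ_0 = 0.015094 ft and δ_{YY} = 0.000772 ft/kip.
Compatibility — the spring shortens by R_Y/k under the reaction it provides: δ_0 − R_Y·δ_{YY} = R_Y/k. With 1/k = 1/(1170×12) ft/kip = 0.000071 ft/kip, R_Y = δ_0 / (δ_{YY} + 1/k) = 0.015094 / (0.000772 + 0.000071) = 17.91 kip.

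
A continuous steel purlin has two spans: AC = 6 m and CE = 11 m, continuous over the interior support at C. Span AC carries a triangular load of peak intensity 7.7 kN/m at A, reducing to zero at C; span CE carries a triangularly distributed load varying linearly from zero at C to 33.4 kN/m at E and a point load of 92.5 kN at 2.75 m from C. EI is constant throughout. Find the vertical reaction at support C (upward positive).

R_C = 206.9 kN

Take M_C as the redundant. Released structure: two simple spans AC and CE with a hinge at C.
Rotations at C on the released spans (each span's end-slope, ×1/EI):
  span AC: triangular load, peak 7.7: 7w₀L³/(360EI) = 32.34/EI
  span CE: triangular load, peak 33.4: 7w₀L³/(360EI) = 864.4/EI
  span CE: point load 92.5 at a = 2.75: Pab(L + b)/(6LEI) = 612.1/EI
  relative rotation θ_0 = (32.34 + 1477)/EI = 1509/EI
A unit hogging moment at C produces rotation L₁/(3EI) + L₂/(3EI) = 5.667/EI.
Slope continuity at C: θ_0 = M_C·5.667/EI, so M_C = 1509/5.667 = 266.3 kN·m (hogging).
Span AC, ΣM about A with M_C applied at C: R_C^{AC}·6 = 46.2 + 266.3, so R_C^{AC} = 52.08 kN and R_A = 23.1 − 52.08 = -28.98 kN.
Span CE, ΣM about E: R_C^{CE}·11 = 1437 + 266.3, so R_C^{CE} = 154.8 kN and R_E = 276.2 − 154.8 = 121.4 kN.
R_C = 52.08 + 154.8 = 206.9 kN.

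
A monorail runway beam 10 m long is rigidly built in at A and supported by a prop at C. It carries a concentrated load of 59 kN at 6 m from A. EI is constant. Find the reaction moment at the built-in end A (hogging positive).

Choose R_C as the redundant. The primary structure is the cantilever fixed at A.
Downward deflection at the released point C due to the loads:
  point load 59 at a = 6: Pa²(3L − a)/(6EI) = 8496/EI
Flexibility coefficient — unit upward force at C: δ_{CC} = L³/(3EI) = 333.3/EI.
Compatibility at C: δ_0 − R_C·δ_{CC} = 0, so R_C = 8496/333.3 = 25.49 kN.
Moment equilibrium about A: M_A = Σ(load moments about A) − R_C·L = 354 − 25.49×10 = 99.12 kN·m.

M_A = 99.12 kN·m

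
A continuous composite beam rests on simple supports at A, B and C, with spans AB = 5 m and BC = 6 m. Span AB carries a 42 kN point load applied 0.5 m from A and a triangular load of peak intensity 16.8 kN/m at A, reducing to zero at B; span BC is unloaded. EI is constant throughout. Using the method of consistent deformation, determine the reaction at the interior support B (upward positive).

R_B = 24.02 kN

Insert a hinge at B; M_B is the redundant, and each span becomes simply supported.
End slopes at the hinge B, treating each span as simply supported:
  span AB: point load 42 at a = 0.5: Pab(L + a)/(6LEI) = 17.32/EI
  span AB: triangular load, peak 16.8: 7w₀L³/(360EI) = 40.83/EI
  relative rotation θ_0 = (58.16 + 0)/EI = 58.16/EI
A unit hogging moment at B produces rotation L₁/(3EI) + L₂/(3EI) = 3.667/EI.
Compatibility: M_B·(L₁+L₂)/(3EI) = θ_0, giving M_B = 15.86 kN·m (hogging).
Span AB, ΣM about A with M_B applied at B: R_B^{AB}·5 = 91 + 15.86, so R_B^{AB} = 21.37 kN and R_A = 84 − 21.37 = 62.63 kN.
Span BC, ΣM about C: R_B^{BC}·6 = 0 + 15.86, so R_B^{BC} = 2.644 kN and R_C = 0 − 2.644 = -2.644 kN.
R_B = 21.37 + 2.644 = 24.02 kN.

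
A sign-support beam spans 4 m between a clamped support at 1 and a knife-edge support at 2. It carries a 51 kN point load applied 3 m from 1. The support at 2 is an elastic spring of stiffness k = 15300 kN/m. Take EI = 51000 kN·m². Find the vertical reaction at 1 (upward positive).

R_1 = 23.09 kN

Take the reaction at 2 as the redundant and release it; the primary structure is a cantilever fixed at 1.
Free-end deflection of the primary structure under the applied loading (downward +):
  point load 51 at a = 3: Pa²(3L − a)/(6EI) = 688.5/EI
Flexibility coefficient — unit upward force at 2: δ_{22} = L³/(3EI) = 21.33/EI.
With EI = 51000 kN·m²: δ_0 = 0.0135 m and δ_{22} = 0.000418 m/kN.
Compatibility — the spring shortens by R_2/k under the reaction it provides: δ_0 − R_2·δ_{22} = R_2/k. With 1/k = 0.000065 m/kN, R_2 = δ_0 / (δ_{22} + 1/k) = 0.0135 / (0.000418 + 0.000065) = 27.91 kN.
Vertical equilibrium: R_1 = ΣP − R_2 = 51 − 27.91 = 23.09 kN.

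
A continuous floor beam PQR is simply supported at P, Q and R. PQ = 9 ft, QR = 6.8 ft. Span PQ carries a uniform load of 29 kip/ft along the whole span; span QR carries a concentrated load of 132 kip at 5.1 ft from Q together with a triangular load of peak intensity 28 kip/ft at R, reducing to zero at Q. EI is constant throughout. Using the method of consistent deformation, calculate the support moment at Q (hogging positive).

Insert a hinge at Q; M_Q is the redundant, and each span becomes simply supported.
Discontinuity in slope at Q on the released structure — sum the simple-span end rotations:
  span PQ: UDL 29: wL³/(24EI) = 880.9/EI
  span QR: point load 132 at a = 5.1: Pab(L + b)/(6LEI) = 238.4/EI
  span QR: triangular load, peak 28: 7w₀L³/(360EI) = 171.2/EI
  relative rotation θ_0 = (880.9 + 409.6)/EI = 1290/EI
A unit hogging moment at Q produces rotation L₁/(3EI) + L₂/(3EI) = 5.267/EI.
Slope continuity at Q: θ_0 = M_Q·5.267/EI, so M_Q = 1290/5.267 = 245 kip·ft (hogging).

M_Q = 245 kip·ft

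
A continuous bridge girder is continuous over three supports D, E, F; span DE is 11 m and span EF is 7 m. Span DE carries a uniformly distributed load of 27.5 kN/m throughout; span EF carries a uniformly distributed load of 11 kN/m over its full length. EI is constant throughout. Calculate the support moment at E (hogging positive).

Release continuity at E by inserting a hinge; the redundant is the internal moment M_E. The primary structure is two simply-supported spans DE and EF.
End slopes at the hinge E, treating each span as simply supported:
  span DE: UDL 27.5: wL³/(24EI) = 1525/EI
  span EF: UDL 11: wL³/(24EI) = 157.2/EI
  relative rotation θ_0 = (1525 + 157.2)/EI = 1682/EI
A unit hogging moment at E produces rotation L₁/(3EI) + L₂/(3EI) = 6/EI.
Compatibility: M_E·(L₁+L₂)/(3EI) = θ_0, giving M_E = 280.4 kN·m (hogging).

M_E = 280.4 kN·m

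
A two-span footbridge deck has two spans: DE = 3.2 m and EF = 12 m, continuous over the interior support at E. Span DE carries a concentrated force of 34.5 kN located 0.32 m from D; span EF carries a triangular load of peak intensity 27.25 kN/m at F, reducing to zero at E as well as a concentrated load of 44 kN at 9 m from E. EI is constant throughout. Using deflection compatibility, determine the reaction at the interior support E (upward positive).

R_E = 160.3 kN

Release continuity at E by inserting a hinge; the redundant is the internal moment M_E. The primary structure is two simply-supported spans DE and EF.
End slopes at the hinge E, treating each span as simply supported:
  span DE: point load 34.5 at a = 0.32: Pab(L + a)/(6LEI) = 5.829/EI
  span EF: triangular load, peak 27.25: 7w₀L³/(360EI) = 915.6/EI
  span EF: point load 44 at a = 9: Pab(L + b)/(6LEI) = 247.5/EI
  relative rotation θ_0 = (5.829 + 1163)/EI = 1169/EI
A unit hogging moment at E produces rotation L₁/(3EI) + L₂/(3EI) = 5.067/EI.
Compatibility: M_E·(L₁+L₂)/(3EI) = θ_0, giving M_E = 230.7 kN·m (hogging).
Span DE, ΣM about D with M_E applied at E: R_E^{DE}·3.2 = 11.04 + 230.7, so R_E^{DE} = 75.55 kN and R_D = 34.5 − 75.55 = -41.05 kN.
Span EF, ΣM about F: R_E^{EF}·12 = 786 + 230.7, so R_E^{EF} = 84.73 kN and R_F = 207.5 − 84.73 = 122.8 kN.
R_E = 75.55 + 84.73 = 160.3 kN.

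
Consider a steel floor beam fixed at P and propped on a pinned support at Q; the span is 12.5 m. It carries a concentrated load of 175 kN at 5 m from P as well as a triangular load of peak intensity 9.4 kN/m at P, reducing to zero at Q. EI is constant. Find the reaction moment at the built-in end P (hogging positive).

M_P = 517.9 kN·m

Release the roller at Q. Primary structure: cantilever fixed at P.
Free-end deflection of the primary structure under the applied loading (downward +):
  point load 175 at a = 5: Pa²(3L − a)/(6EI) = 23698/EI
  triangular load, peak 9.4 at the fixed end: w₀L⁴/(30EI) = 7650/EI
  δ_0 = 31348/EI
Flexibility coefficient — unit upward force at Q: δ_{QQ} = L³/(3EI) = 651/EI.
The prop prevents deflection at Q: R_Q = δ_0/δ_{QQ} = 31348/651 = 48.15 kN.
Moment equilibrium about P: M_P = Σ(load moments about P) − R_Q·L = 1120 − 48.15×12.5 = 517.9 kN·m.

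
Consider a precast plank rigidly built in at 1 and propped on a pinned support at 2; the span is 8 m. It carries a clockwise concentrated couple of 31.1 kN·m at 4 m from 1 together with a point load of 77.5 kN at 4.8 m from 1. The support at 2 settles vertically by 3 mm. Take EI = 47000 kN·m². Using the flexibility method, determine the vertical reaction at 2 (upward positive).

R_2 = 37.03 kN

Take the reaction at 2 as the redundant and release it; the primary structure is a cantilever fixed at 1.
Primary-structure tip deflection at 2 by superposition:
  clockwise couple 31.1 at a = 4: M₀a(2L − a)/(2EI) = 746.4/EI
  point load 77.5 at a = 4.8: Pa²(3L − a)/(6EI) = 5714/EI
  δ_0 = 6460/EI
Tip deflection under a unit load at 2: L³/(3EI) = 170.7/EI.
With EI = 47000 kN·m²: δ_0 = 0.13745 m and δ_{22} = 0.003631 m/kN.
Compatibility — the beam at 2 must follow the support down by 0.003 m: δ_0 − R_2·δ_{22} = 0.003, so R_2 = (0.13745 − 0.003)/0.003631 = 37.03 kN.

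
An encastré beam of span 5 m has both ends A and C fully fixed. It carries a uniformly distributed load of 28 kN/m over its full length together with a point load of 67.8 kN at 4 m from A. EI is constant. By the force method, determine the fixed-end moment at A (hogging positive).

Take the two fixed-end moments M_A, M_C as redundants; the released structure is the simple span AC.
On the primary (simply-supported) span, the end slopes from the loading are:
  at A: UDL 28: wL³/(24EI) = 145.8/EI
  at C: UDL 28: wL³/(24EI) = 145.8/EI
  at A: point load 67.8 at a = 4: Pab(L + b)/(6LEI) = 54.24/EI
  at C: point load 67.8 at a = 4: Pab(L + a)/(6LEI) = 81.36/EI
  θ_A0 = 200.1/EI,  θ_C0 = 227.2/EI
Flexibility coefficients: a unit moment at one end gives L/(3EI) there and L/(6EI) at the far end, so f₁₁ = f₂₂ = 1.667/EI and f₁₂ = f₂₁ = 0.8333/EI.
Compatibility — zero rotation at each built-in end:
  1.667 M_A + 0.8333 M_C = 200.1
  0.8333 M_A + 1.667 M_C = 227.2
Solving the pair gives M_A = 69.18 kN·m and M_C = 101.7 kN·m (hogging).

M_A = 69.18 kN·m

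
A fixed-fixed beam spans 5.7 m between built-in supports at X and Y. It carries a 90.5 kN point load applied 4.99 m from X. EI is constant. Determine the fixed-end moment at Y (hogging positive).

Release both end moments; the primary structure is a simply-supported span XY with redundants M_X and M_Y.
End rotations of the released simple span under the applied load (×1/EI):
  at X: point load 90.5 at a = 4.99: Pab(L + b)/(6LEI) = 60.1/EI
  at Y: point load 90.5 at a = 4.99: Pab(L + a)/(6LEI) = 100.2/EI
  θ_X0 = 60.1/EI,  θ_Y0 = 100.2/EI
Flexibility coefficients: a unit moment at one end gives L/(3EI) there and L/(6EI) at the far end, so f₁₁ = f₂₂ = 1.9/EI and f₁₂ = f₂₁ = 0.95/EI.
Compatibility — zero rotation at each built-in end:
  1.9 M_X + 0.95 M_Y = 60.1
  0.95 M_X + 1.9 M_Y = 100.2
Solving the pair gives M_X = 7.007 kN·m and M_Y = 49.24 kN·m (hogging).

M_Y = 49.24 kN·m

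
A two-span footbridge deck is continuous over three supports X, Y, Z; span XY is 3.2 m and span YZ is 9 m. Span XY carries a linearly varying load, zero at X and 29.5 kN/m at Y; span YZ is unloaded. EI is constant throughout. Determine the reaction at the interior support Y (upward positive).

Take M_Y as the redundant. Released structure: two simple spans XY and YZ with a hinge at Y.
Discontinuity in slope at Y on the released structure — sum the simple-span end rotations:
  span XY: triangular load, peak 29.5: w₀L³/(45EI) = 21.48/EI
  relative rotation θ_0 = (21.48 + 0)/EI = 21.48/EI
A unit hogging moment at Y produces rotation L₁/(3EI) + L₂/(3EI) = 4.067/EI.
Compatibility: M_Y·(L₁+L₂)/(3EI) = θ_0, giving M_Y = 5.282 kN·m (hogging).
Span XY, ΣM about X with M_Y applied at Y: R_Y^{XY}·3.2 = 100.7 + 5.282, so R_Y^{XY} = 33.12 kN and R_X = 47.2 − 33.12 = 14.08 kN.
Span YZ, ΣM about Z: R_Y^{YZ}·9 = 0 + 5.282, so R_Y^{YZ} = 0.5869 kN and R_Z = 0 − 0.5869 = -0.5869 kN.
R_Y = 33.12 + 0.5869 = 33.7 kN.

R_Y = 33.7 kN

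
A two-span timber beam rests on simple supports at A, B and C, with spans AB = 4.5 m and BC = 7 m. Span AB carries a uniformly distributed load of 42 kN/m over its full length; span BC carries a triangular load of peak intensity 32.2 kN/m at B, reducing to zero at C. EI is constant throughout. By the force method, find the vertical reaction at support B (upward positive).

R_B = 208.2 kN

Take M_B as the redundant. Released structure: two simple spans AB and BC with a hinge at B.
Rotations at B on the released spans (each span's end-slope, ×1/EI):
  span AB: UDL 42: wL³/(24EI) = 159.5/EI
  span BC: triangular load, peak 32.2: w₀L³/(45EI) = 245.4/EI
  relative rotation θ_0 = (159.5 + 245.4)/EI = 404.9/EI
A unit hogging moment at B produces rotation L₁/(3EI) + L₂/(3EI) = 3.833/EI.
Compatibility: M_B·(L₁+L₂)/(3EI) = θ_0, giving M_B = 105.6 kN·m (hogging).
Span AB, ΣM about A with M_B applied at B: R_B^{AB}·4.5 = 425.2 + 105.6, so R_B^{AB} = 118 kN and R_A = 189 − 118 = 71.03 kN.
Span BC, ΣM about C: R_B^{BC}·7 = 525.9 + 105.6, so R_B^{BC} = 90.22 kN and R_C = 112.7 − 90.22 = 22.48 kN.
R_B = 118 + 90.22 = 208.2 kN.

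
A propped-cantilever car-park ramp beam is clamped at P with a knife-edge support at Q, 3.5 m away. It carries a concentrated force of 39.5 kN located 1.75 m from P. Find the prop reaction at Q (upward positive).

Choose R_Q as the redundant. The primary structure is the cantilever fixed at P.
Deflection at Q on the released cantilever, summing each load's contribution:
  point load 39.5 at a = 1.75: Pa²(3L − a)/(6EI) = 176.4/EI
Tip deflection under a unit load at Q: L³/(3EI) = 14.29/EI.
Compatibility at Q: δ_0 − R_Q·δ_{QQ} = 0, so R_Q = 176.4/14.29 = 12.34 kN.

R_Q = 12.34 kN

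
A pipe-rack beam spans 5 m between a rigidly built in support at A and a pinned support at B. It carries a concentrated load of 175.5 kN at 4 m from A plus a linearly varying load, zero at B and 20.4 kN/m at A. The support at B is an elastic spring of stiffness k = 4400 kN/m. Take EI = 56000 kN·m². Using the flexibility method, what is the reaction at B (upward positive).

R_B = 102.5 kN

Choose R_B as the redundant. The primary structure is the cantilever fixed at A.
Deflection at B on the released cantilever, summing each load's contribution:
  point load 175.5 at a = 4: Pa²(3L − a)/(6EI) = 5148/EI
  triangular load, peak 20.4 at the fixed end: w₀L⁴/(30EI) = 425/EI
  δ_0 = 5573/EI
Flexibility coefficient — unit upward force at B: δ_{BB} = L³/(3EI) = 41.67/EI.
With EI = 56000 kN·m²: δ_0 = 0.099518 m and δ_{BB} = 0.000744 m/kN.
Compatibility — the spring shortens by R_B/k under the reaction it provides: δ_0 − R_B·δ_{BB} = R_B/k. With 1/k = 0.000227 m/kN, R_B = δ_0 / (δ_{BB} + 1/k) = 0.099518 / (0.000744 + 0.000227) = 102.5 kN.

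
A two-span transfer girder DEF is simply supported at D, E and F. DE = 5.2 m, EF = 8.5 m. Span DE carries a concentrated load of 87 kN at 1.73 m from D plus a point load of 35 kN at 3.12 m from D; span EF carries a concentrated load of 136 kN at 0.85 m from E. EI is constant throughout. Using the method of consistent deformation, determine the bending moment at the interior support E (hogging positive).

M_E = 99.99 kN·m

Release continuity at E by inserting a hinge; the redundant is the internal moment M_E. The primary structure is two simply-supported spans DE and EF.
Discontinuity in slope at E on the released structure — sum the simple-span end rotations:
  span DE: point load 87 at a = 1.73: Pab(L + a)/(6LEI) = 116/EI
  span DE: point load 35 at a = 3.12: Pab(L + a)/(6LEI) = 60.57/EI
  span EF: point load 136 at a = 0.85: Pab(L + b)/(6LEI) = 280/EI
  relative rotation θ_0 = (176.6 + 280)/EI = 456.6/EI
A unit hogging moment at E produces rotation L₁/(3EI) + L₂/(3EI) = 4.567/EI.
Slope continuity at E: θ_0 = M_E·4.567/EI, so M_E = 456.6/4.567 = 99.99 kN·m (hogging).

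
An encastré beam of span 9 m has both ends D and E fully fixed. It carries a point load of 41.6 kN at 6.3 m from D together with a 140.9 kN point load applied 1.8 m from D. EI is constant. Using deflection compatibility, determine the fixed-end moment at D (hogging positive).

M_D = 185.9 kN·m

Release both end moments; the primary structure is a simply-supported span DE with redundants M_D and M_E.
Simple-span end rotations at D and E under the given loads:
  at D: point load 41.6 at a = 6.3: Pab(L + b)/(6LEI) = 153.3/EI
  at E: point load 41.6 at a = 6.3: Pab(L + a)/(6LEI) = 200.5/EI
  at D: point load 140.9 at a = 1.8: Pab(L + b)/(6LEI) = 547.8/EI
  at E: point load 140.9 at a = 1.8: Pab(L + a)/(6LEI) = 365.2/EI
  θ_D0 = 701.1/EI,  θ_E0 = 565.7/EI
Flexibility coefficients: a unit moment at one end gives L/(3EI) there and L/(6EI) at the far end, so f₁₁ = f₂₂ = 3/EI and f₁₂ = f₂₁ = 1.5/EI.
Compatibility — zero rotation at each built-in end:
  3 M_D + 1.5 M_E = 701.1
  1.5 M_D + 3 M_E = 565.7
Solving the pair gives M_D = 185.9 kN·m and M_E = 95.62 kN·m (hogging).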